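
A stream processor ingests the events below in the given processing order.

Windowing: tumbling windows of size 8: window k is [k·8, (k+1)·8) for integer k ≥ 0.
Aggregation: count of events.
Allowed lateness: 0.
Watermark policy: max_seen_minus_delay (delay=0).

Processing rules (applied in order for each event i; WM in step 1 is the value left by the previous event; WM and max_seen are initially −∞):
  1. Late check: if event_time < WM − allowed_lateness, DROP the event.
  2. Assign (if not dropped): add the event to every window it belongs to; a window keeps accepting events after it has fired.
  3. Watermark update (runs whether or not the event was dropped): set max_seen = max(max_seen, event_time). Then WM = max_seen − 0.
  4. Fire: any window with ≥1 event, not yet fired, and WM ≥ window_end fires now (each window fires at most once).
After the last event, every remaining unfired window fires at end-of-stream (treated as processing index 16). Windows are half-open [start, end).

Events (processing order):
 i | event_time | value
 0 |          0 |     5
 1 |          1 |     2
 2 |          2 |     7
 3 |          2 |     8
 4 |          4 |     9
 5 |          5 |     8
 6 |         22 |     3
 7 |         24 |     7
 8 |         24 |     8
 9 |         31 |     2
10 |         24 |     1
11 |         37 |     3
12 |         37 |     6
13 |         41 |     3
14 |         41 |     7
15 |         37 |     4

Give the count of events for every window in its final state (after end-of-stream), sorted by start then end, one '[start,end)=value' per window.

[0,8)=6 [16,24)=1 [24,32)=3 [32,40)=2 [40,48)=2

i=0 t=0 v=5: → [0,8); WM=0
i=1 t=1 v=2: → [0,8); WM=1
i=2 t=2 v=7: → [0,8); WM=2
i=3 t=2 v=8: → [0,8); WM=2
i=4 t=4 v=9: → [0,8); WM=4
i=5 t=5 v=8: → [0,8); WM=5
i=6 t=22 v=3: → [16,24); WM=22; [0,8) fires=6
i=7 t=24 v=7: → [24,32); WM=24; [16,24) fires=1
i=8 t=24 v=8: → [24,32); WM=24
i=9 t=31 v=2: → [24,32); WM=31
i=10 t=24 v=1: DROP (t<31-0); WM=31
i=11 t=37 v=3: → [32,40); WM=37; [24,32) fires=3
i=12 t=37 v=6: → [32,40); WM=37
i=13 t=41 v=3: → [40,48); WM=41; [32,40) fires=2
i=14 t=41 v=7: → [40,48); WM=41
i=15 t=37 v=4: DROP (t<41-0); WM=41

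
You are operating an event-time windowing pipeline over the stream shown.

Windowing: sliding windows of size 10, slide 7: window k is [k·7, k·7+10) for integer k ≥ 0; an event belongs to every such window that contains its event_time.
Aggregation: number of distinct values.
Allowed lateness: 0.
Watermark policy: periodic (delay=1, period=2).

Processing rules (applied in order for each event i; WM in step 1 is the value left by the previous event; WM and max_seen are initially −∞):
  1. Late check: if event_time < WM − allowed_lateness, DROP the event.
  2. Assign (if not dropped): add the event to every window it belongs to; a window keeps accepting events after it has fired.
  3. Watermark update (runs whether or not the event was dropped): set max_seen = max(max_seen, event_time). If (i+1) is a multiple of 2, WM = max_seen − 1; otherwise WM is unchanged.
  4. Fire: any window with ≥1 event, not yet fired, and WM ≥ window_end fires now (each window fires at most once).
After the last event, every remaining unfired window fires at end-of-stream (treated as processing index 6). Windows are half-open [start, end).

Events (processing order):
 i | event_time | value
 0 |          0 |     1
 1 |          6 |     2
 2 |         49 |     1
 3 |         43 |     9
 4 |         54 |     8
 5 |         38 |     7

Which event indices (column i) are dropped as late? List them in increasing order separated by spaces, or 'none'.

5

i=0 t=0 v=1: → [0,10); WM=−∞
i=1 t=6 v=2: → [0,10); WM=5
i=2 t=49 v=1: → [49,59),[42,52); WM=5
i=3 t=43 v=9: → [42,52),[35,45); WM=48; [0,10) fires=2 [35,45) fires=1
i=4 t=54 v=8: → [49,59); WM=48
i=5 t=38 v=7: DROP (t<48-0); WM=53; [42,52) fires=2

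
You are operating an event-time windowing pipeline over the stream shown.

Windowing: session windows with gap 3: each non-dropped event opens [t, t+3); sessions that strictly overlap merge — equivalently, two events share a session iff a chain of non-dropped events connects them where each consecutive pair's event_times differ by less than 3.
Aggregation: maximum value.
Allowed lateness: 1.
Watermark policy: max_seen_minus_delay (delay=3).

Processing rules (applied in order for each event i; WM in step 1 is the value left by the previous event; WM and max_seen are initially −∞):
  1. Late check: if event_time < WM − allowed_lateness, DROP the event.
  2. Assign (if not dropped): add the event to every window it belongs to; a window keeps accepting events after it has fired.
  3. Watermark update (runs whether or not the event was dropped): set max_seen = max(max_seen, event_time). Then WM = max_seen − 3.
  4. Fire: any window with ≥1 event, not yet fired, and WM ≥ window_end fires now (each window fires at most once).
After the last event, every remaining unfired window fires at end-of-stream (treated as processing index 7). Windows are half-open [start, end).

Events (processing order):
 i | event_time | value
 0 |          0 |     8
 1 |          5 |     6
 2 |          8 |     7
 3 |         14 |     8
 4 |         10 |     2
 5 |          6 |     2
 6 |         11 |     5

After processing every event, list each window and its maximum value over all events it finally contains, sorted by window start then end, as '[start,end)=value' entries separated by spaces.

[0,3)=8 [5,8)=6 [8,14)=7 [14,17)=8

i=0 t=0 v=8: → [0,3); WM=-3
i=1 t=5 v=6: → [5,8); WM=2
i=2 t=8 v=7: → [8,11); WM=5
i=3 t=14 v=8: → [14,17); WM=11
i=4 t=10 v=2: → [8,13); WM=11
i=5 t=6 v=2: DROP (t<11-1); WM=11
i=6 t=11 v=5: → [8,14); WM=11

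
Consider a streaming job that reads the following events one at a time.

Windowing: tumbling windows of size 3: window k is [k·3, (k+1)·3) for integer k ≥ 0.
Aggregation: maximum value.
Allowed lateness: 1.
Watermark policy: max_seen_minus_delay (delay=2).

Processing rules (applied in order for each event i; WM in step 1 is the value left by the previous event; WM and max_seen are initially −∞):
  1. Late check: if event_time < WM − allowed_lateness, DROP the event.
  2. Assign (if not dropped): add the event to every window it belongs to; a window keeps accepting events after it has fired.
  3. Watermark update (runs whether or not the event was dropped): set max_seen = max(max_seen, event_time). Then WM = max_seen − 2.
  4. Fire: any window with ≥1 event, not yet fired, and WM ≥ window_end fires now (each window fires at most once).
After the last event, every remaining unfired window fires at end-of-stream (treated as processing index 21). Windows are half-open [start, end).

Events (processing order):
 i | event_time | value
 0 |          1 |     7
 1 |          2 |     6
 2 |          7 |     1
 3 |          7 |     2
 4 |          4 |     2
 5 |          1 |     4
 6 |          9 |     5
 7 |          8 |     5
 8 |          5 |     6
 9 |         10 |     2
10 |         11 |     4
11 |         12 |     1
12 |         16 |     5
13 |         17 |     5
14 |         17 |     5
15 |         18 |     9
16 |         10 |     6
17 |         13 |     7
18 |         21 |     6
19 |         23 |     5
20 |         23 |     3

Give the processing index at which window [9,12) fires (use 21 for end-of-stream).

12

i=0 t=1 v=7: → [0,3); WM=-1
i=1 t=2 v=6: → [0,3); WM=0
i=2 t=7 v=1: → [6,9); WM=5; [0,3) fires=7
i=3 t=7 v=2: → [6,9); WM=5
i=4 t=4 v=2: → [3,6); WM=5
i=5 t=1 v=4: DROP (t<5-1); WM=5
i=6 t=9 v=5: → [9,12); WM=7; [3,6) fires=2
i=7 t=8 v=5: → [6,9); WM=7
i=8 t=5 v=6: DROP (t<7-1); WM=7
i=9 t=10 v=2: → [9,12); WM=8
i=10 t=11 v=4: → [9,12); WM=9; [6,9) fires=5
i=11 t=12 v=1: → [12,15); WM=10
i=12 t=16 v=5: → [15,18); WM=14; [9,12) fires=5
i=13 t=17 v=5: → [15,18); WM=15; [12,15) fires=1
i=14 t=17 v=5: → [15,18); WM=15
i=15 t=18 v=9: → [18,21); WM=16
i=16 t=10 v=6: DROP (t<16-1); WM=16
i=17 t=13 v=7: DROP (t<16-1); WM=16
i=18 t=21 v=6: → [21,24); WM=19; [15,18) fires=5
i=19 t=23 v=5: → [21,24); WM=21; [18,21) fires=9
i=20 t=23 v=3: → [21,24); WM=21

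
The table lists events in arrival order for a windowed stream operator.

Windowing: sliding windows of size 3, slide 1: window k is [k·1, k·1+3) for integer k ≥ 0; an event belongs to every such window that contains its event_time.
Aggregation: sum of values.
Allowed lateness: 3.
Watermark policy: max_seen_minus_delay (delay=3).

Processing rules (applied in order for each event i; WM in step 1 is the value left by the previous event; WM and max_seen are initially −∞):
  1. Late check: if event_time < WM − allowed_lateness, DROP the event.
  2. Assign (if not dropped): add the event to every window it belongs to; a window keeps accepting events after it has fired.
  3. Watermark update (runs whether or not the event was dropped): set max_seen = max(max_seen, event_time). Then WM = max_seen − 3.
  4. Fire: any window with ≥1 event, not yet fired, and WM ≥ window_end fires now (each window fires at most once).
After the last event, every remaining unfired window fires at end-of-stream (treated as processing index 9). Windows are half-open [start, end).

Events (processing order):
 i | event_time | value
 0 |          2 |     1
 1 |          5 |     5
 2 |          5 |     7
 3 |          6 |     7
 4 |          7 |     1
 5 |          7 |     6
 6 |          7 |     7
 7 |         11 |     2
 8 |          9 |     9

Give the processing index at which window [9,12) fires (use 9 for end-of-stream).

i=0 t=2 v=1: → [2,5),[1,4),[0,3); WM=-1
i=1 t=5 v=5: → [5,8),[4,7),[3,6); WM=2
i=2 t=5 v=7: → [5,8),[4,7),[3,6); WM=2
i=3 t=6 v=7: → [6,9),[5,8),[4,7); WM=3; [0,3) fires=1
i=4 t=7 v=1: → [7,10),[6,9),[5,8); WM=4; [1,4) fires=1
i=5 t=7 v=6: → [7,10),[6,9),[5,8); WM=4
i=6 t=7 v=7: → [7,10),[6,9),[5,8); WM=4
i=7 t=11 v=2: → [11,14),[10,13),[9,12); WM=8; [2,5) fires=1 [3,6) fires=12 [4,7) fires=19 [5,8) fires=33
i=8 t=9 v=9: → [9,12),[8,11),[7,10); WM=8

9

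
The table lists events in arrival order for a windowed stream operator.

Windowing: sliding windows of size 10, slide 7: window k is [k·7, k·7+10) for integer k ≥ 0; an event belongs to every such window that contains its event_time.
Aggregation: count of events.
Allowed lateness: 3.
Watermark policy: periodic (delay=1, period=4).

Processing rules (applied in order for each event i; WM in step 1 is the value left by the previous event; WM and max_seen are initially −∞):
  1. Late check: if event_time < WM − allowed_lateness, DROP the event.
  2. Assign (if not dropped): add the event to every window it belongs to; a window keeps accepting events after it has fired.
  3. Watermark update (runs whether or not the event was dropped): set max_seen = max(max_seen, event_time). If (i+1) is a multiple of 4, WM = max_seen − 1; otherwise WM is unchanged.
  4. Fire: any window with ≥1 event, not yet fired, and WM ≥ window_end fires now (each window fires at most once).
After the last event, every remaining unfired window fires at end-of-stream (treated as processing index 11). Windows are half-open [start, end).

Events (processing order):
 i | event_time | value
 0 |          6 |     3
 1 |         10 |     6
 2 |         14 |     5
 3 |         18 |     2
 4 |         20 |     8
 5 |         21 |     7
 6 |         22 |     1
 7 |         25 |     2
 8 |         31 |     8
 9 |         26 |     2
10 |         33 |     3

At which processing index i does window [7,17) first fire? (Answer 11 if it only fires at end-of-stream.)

3

i=0 t=6 v=3: → [0,10); WM=−∞
i=1 t=10 v=6: → [7,17); WM=−∞
i=2 t=14 v=5: → [14,24),[7,17); WM=−∞
i=3 t=18 v=2: → [14,24); WM=17; [0,10) fires=1 [7,17) fires=2
i=4 t=20 v=8: → [14,24); WM=17
i=5 t=21 v=7: → [21,31),[14,24); WM=17
i=6 t=22 v=1: → [21,31),[14,24); WM=17
i=7 t=25 v=2: → [21,31); WM=24; [14,24) fires=5
i=8 t=31 v=8: → [28,38); WM=24
i=9 t=26 v=2: → [21,31); WM=24
i=10 t=33 v=3: → [28,38); WM=24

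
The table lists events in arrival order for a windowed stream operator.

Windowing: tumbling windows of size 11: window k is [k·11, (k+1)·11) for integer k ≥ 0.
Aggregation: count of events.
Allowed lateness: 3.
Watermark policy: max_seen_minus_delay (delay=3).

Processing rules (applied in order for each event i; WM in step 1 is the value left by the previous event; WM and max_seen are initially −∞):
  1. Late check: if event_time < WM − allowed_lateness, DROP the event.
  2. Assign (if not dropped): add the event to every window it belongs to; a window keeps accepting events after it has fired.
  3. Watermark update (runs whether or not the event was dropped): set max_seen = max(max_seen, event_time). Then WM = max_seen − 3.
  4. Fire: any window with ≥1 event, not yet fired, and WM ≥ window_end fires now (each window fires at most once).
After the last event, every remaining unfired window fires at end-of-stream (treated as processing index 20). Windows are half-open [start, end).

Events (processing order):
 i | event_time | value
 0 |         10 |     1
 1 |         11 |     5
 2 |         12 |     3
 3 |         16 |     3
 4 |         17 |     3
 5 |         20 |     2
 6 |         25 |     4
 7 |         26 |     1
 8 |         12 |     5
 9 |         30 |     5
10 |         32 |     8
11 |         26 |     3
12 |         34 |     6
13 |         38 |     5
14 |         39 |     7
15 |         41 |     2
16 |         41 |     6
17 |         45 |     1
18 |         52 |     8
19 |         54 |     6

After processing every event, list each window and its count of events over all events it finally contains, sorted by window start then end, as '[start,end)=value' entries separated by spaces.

i=0 t=10 v=1: → [0,11); WM=7
i=1 t=11 v=5: → [11,22); WM=8
i=2 t=12 v=3: → [11,22); WM=9
i=3 t=16 v=3: → [11,22); WM=13; [0,11) fires=1
i=4 t=17 v=3: → [11,22); WM=14
i=5 t=20 v=2: → [11,22); WM=17
i=6 t=25 v=4: → [22,33); WM=22; [11,22) fires=5
i=7 t=26 v=1: → [22,33); WM=23
i=8 t=12 v=5: DROP (t<23-3); WM=23
i=9 t=30 v=5: → [22,33); WM=27
i=10 t=32 v=8: → [22,33); WM=29
i=11 t=26 v=3: → [22,33); WM=29
i=12 t=34 v=6: → [33,44); WM=31
i=13 t=38 v=5: → [33,44); WM=35; [22,33) fires=5
i=14 t=39 v=7: → [33,44); WM=36
i=15 t=41 v=2: → [33,44); WM=38
i=16 t=41 v=6: → [33,44); WM=38
i=17 t=45 v=1: → [44,55); WM=42
i=18 t=52 v=8: → [44,55); WM=49; [33,44) fires=5
i=19 t=54 v=6: → [44,55); WM=51

[0,11)=1 [11,22)=5 [22,33)=5 [33,44)=5 [44,55)=3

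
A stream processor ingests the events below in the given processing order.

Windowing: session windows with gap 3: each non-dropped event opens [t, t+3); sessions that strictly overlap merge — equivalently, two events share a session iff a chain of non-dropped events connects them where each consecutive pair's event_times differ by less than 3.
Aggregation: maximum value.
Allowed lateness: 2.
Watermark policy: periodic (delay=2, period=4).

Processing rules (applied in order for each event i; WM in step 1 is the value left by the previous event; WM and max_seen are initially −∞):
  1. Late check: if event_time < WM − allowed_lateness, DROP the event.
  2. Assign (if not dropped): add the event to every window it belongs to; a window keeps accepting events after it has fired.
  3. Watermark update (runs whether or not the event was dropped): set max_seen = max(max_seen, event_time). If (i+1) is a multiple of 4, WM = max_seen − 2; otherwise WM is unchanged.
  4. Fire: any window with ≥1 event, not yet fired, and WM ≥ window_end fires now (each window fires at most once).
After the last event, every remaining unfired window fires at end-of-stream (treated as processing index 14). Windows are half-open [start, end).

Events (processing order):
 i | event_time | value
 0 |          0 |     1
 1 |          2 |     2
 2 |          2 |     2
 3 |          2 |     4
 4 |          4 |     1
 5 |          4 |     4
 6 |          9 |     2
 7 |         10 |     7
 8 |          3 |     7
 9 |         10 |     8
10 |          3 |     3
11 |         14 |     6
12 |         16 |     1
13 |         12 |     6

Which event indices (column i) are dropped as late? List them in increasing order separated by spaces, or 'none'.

8 10

i=0 t=0 v=1: → [0,3); WM=−∞
i=1 t=2 v=2: → [0,5); WM=−∞
i=2 t=2 v=2: → [0,5); WM=−∞
i=3 t=2 v=4: → [0,5); WM=0
i=4 t=4 v=1: → [0,7); WM=0
i=5 t=4 v=4: → [0,7); WM=0
i=6 t=9 v=2: → [9,12); WM=0
i=7 t=10 v=7: → [9,13); WM=8
i=8 t=3 v=7: DROP (t<8-2); WM=8
i=9 t=10 v=8: → [9,13); WM=8
i=10 t=3 v=3: DROP (t<8-2); WM=8
i=11 t=14 v=6: → [14,17); WM=12
i=12 t=16 v=1: → [14,19); WM=12
i=13 t=12 v=6: → [9,19); WM=12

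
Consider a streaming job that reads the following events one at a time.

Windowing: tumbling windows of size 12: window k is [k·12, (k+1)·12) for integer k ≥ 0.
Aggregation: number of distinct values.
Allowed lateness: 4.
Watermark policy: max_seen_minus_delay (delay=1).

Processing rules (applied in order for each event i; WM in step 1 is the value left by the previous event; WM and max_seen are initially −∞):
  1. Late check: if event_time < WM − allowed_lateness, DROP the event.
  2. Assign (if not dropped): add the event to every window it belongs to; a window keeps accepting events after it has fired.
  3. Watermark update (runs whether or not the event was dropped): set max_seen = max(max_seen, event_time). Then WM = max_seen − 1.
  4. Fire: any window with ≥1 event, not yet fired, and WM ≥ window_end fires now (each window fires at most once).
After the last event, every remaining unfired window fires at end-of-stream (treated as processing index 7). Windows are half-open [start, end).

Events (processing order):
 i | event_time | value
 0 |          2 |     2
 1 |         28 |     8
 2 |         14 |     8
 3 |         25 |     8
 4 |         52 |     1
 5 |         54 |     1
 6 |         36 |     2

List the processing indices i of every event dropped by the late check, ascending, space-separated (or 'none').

2 6

i=0 t=2 v=2: → [0,12); WM=1
i=1 t=28 v=8: → [24,36); WM=27; [0,12) fires=1
i=2 t=14 v=8: DROP (t<27-4); WM=27
i=3 t=25 v=8: → [24,36); WM=27
i=4 t=52 v=1: → [48,60); WM=51; [24,36) fires=1
i=5 t=54 v=1: → [48,60); WM=53
i=6 t=36 v=2: DROP (t<53-4); WM=53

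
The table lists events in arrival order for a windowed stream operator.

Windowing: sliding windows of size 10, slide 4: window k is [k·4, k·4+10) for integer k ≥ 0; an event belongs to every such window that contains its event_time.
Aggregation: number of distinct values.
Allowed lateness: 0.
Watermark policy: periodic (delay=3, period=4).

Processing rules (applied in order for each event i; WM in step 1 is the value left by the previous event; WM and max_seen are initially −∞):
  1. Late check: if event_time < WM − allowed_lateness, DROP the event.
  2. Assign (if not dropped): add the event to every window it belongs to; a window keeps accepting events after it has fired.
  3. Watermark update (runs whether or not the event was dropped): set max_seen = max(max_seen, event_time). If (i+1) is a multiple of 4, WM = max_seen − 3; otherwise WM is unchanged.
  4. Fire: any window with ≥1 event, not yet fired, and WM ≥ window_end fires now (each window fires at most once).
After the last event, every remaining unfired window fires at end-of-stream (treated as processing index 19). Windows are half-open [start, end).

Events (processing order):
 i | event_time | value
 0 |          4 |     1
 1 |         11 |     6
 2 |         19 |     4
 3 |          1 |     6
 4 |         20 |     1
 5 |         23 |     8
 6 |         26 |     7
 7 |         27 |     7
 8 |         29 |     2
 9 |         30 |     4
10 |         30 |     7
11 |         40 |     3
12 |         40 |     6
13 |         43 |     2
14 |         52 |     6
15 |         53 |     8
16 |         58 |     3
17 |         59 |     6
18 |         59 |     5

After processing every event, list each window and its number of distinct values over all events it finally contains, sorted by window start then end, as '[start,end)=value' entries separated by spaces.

i=0 t=4 v=1: → [4,14),[0,10); WM=−∞
i=1 t=11 v=6: → [8,18),[4,14); WM=−∞
i=2 t=19 v=4: → [16,26),[12,22); WM=−∞
i=3 t=1 v=6: → [0,10); WM=16; [0,10) fires=2 [4,14) fires=2
i=4 t=20 v=1: → [20,30),[16,26),[12,22); WM=16
i=5 t=23 v=8: → [20,30),[16,26); WM=16
i=6 t=26 v=7: → [24,34),[20,30); WM=16
i=7 t=27 v=7: → [24,34),[20,30); WM=24; [8,18) fires=1 [12,22) fires=2
i=8 t=29 v=2: → [28,38),[24,34),[20,30); WM=24
i=9 t=30 v=4: → [28,38),[24,34); WM=24
i=10 t=30 v=7: → [28,38),[24,34); WM=24
i=11 t=40 v=3: → [40,50),[36,46),[32,42); WM=37; [16,26) fires=3 [20,30) fires=4 [24,34) fires=3
i=12 t=40 v=6: → [40,50),[36,46),[32,42); WM=37
i=13 t=43 v=2: → [40,50),[36,46); WM=37
i=14 t=52 v=6: → [52,62),[48,58),[44,54); WM=37
i=15 t=53 v=8: → [52,62),[48,58),[44,54); WM=50; [28,38) fires=3 [32,42) fires=2 [36,46) fires=3 [40,50) fires=3
i=16 t=58 v=3: → [56,66),[52,62); WM=50
i=17 t=59 v=6: → [56,66),[52,62); WM=50
i=18 t=59 v=5: → [56,66),[52,62); WM=50

[0,10)=2 [4,14)=2 [8,18)=1 [12,22)=2 [16,26)=3 [20,30)=4 [24,34)=3 [28,38)=3 [32,42)=2 [36,46)=3 [40,50)=3 [44,54)=2 [48,58)=2 [52,62)=4 [56,66)=3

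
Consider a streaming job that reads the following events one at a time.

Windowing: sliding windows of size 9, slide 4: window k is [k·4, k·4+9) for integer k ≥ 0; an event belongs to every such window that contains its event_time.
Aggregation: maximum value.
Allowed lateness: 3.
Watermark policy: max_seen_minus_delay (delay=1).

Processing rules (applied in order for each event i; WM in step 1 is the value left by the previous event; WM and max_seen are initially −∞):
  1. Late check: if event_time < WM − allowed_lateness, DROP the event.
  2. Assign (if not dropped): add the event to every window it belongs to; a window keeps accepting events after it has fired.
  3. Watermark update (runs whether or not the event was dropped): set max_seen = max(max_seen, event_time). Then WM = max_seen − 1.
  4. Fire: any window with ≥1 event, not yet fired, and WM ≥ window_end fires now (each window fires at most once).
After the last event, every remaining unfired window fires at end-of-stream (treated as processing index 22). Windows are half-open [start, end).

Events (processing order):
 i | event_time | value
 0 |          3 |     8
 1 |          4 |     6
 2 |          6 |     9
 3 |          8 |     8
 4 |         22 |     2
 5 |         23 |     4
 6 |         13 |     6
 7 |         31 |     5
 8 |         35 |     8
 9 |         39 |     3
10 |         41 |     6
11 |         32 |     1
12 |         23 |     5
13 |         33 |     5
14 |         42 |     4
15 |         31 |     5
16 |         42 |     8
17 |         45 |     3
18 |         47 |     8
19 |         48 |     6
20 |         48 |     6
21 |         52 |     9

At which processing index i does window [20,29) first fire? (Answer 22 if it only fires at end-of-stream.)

7

i=0 t=3 v=8: → [0,9); WM=2
i=1 t=4 v=6: → [4,13),[0,9); WM=3
i=2 t=6 v=9: → [4,13),[0,9); WM=5
i=3 t=8 v=8: → [8,17),[4,13),[0,9); WM=7
i=4 t=22 v=2: → [20,29),[16,25); WM=21; [0,9) fires=9 [4,13) fires=9 [8,17) fires=8
i=5 t=23 v=4: → [20,29),[16,25); WM=22
i=6 t=13 v=6: DROP (t<22-3); WM=22
i=7 t=31 v=5: → [28,37),[24,33); WM=30; [16,25) fires=4 [20,29) fires=4
i=8 t=35 v=8: → [32,41),[28,37); WM=34; [24,33) fires=5
i=9 t=39 v=3: → [36,45),[32,41); WM=38; [28,37) fires=8
i=10 t=41 v=6: → [40,49),[36,45); WM=40
i=11 t=32 v=1: DROP (t<40-3); WM=40
i=12 t=23 v=5: DROP (t<40-3); WM=40
i=13 t=33 v=5: DROP (t<40-3); WM=40
i=14 t=42 v=4: → [40,49),[36,45); WM=41; [32,41) fires=8
i=15 t=31 v=5: DROP (t<41-3); WM=41
i=16 t=42 v=8: → [40,49),[36,45); WM=41
i=17 t=45 v=3: → [44,53),[40,49); WM=44
i=18 t=47 v=8: → [44,53),[40,49); WM=46; [36,45) fires=8
i=19 t=48 v=6: → [48,57),[44,53),[40,49); WM=47
i=20 t=48 v=6: → [48,57),[44,53),[40,49); WM=47
i=21 t=52 v=9: → [52,61),[48,57),[44,53); WM=51; [40,49) fires=8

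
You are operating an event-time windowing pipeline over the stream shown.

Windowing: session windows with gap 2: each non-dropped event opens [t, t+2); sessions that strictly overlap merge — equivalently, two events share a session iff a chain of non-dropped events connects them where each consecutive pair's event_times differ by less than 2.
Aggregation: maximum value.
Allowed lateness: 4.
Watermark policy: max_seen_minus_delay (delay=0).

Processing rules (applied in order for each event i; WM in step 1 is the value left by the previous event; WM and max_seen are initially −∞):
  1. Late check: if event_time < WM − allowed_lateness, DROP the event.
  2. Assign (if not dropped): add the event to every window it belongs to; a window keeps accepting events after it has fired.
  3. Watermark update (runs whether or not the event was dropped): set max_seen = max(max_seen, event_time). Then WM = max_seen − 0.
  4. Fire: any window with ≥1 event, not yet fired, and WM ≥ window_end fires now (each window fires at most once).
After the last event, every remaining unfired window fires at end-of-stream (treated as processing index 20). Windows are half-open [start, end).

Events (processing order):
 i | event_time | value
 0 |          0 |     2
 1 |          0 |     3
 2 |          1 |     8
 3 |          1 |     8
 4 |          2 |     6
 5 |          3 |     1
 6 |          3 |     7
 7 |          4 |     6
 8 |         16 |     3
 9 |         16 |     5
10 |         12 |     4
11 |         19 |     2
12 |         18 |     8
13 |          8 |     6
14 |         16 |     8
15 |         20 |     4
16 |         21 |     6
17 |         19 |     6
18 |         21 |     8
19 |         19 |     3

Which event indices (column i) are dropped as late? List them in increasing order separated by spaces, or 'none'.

13

i=0 t=0 v=2: → [0,2); WM=0
i=1 t=0 v=3: → [0,2); WM=0
i=2 t=1 v=8: → [0,3); WM=1
i=3 t=1 v=8: → [0,3); WM=1
i=4 t=2 v=6: → [0,4); WM=2
i=5 t=3 v=1: → [0,5); WM=3
i=6 t=3 v=7: → [0,5); WM=3
i=7 t=4 v=6: → [0,6); WM=4
i=8 t=16 v=3: → [16,18); WM=16
i=9 t=16 v=5: → [16,18); WM=16
i=10 t=12 v=4: → [12,14); WM=16
i=11 t=19 v=2: → [19,21); WM=19
i=12 t=18 v=8: → [18,21); WM=19
i=13 t=8 v=6: DROP (t<19-4); WM=19
i=14 t=16 v=8: → [16,18); WM=19
i=15 t=20 v=4: → [18,22); WM=20
i=16 t=21 v=6: → [18,23); WM=21
i=17 t=19 v=6: → [18,23); WM=21
i=18 t=21 v=8: → [18,23); WM=21
i=19 t=19 v=3: → [18,23); WM=21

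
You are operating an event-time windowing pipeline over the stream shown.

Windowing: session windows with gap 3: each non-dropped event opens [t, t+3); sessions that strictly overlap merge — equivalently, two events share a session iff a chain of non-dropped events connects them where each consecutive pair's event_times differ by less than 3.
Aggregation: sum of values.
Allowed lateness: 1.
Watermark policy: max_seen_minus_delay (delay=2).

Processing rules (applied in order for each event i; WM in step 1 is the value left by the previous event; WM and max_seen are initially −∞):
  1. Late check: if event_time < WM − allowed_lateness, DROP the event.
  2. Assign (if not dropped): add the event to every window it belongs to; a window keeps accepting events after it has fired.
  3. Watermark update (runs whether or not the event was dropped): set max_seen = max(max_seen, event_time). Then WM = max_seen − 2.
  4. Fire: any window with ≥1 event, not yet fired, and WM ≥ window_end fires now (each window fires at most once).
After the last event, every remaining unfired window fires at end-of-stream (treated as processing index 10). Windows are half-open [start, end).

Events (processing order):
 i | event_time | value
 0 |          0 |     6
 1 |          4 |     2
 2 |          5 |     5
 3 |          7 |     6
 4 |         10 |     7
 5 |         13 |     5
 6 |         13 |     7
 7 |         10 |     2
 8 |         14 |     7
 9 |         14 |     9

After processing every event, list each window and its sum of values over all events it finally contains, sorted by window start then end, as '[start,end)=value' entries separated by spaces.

i=0 t=0 v=6: → [0,3); WM=-2
i=1 t=4 v=2: → [4,7); WM=2
i=2 t=5 v=5: → [4,8); WM=3
i=3 t=7 v=6: → [4,10); WM=5
i=4 t=10 v=7: → [10,13); WM=8
i=5 t=13 v=5: → [13,16); WM=11
i=6 t=13 v=7: → [13,16); WM=11
i=7 t=10 v=2: → [10,13); WM=11
i=8 t=14 v=7: → [13,17); WM=12
i=9 t=14 v=9: → [13,17); WM=12

[0,3)=6 [4,10)=13 [10,13)=9 [13,17)=28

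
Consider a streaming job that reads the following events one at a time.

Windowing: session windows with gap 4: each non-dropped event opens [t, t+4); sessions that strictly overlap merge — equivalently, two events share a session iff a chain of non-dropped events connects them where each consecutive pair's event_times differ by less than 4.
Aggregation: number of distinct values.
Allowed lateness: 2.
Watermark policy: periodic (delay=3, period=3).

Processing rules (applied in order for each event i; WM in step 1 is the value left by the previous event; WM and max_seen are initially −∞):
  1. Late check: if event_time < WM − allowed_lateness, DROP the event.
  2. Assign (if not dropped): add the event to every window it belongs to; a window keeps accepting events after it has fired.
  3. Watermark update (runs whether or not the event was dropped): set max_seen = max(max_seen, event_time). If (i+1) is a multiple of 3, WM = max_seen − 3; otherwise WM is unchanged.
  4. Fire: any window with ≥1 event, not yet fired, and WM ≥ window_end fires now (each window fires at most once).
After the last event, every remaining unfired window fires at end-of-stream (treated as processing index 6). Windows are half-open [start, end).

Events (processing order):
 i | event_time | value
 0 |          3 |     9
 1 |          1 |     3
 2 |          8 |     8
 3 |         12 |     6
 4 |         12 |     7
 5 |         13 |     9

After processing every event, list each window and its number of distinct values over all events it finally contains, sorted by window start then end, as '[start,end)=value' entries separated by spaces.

i=0 t=3 v=9: → [3,7); WM=−∞
i=1 t=1 v=3: → [1,7); WM=−∞
i=2 t=8 v=8: → [8,12); WM=5
i=3 t=12 v=6: → [12,16); WM=5
i=4 t=12 v=7: → [12,16); WM=5
i=5 t=13 v=9: → [12,17); WM=10

[1,7)=2 [8,12)=1 [12,17)=3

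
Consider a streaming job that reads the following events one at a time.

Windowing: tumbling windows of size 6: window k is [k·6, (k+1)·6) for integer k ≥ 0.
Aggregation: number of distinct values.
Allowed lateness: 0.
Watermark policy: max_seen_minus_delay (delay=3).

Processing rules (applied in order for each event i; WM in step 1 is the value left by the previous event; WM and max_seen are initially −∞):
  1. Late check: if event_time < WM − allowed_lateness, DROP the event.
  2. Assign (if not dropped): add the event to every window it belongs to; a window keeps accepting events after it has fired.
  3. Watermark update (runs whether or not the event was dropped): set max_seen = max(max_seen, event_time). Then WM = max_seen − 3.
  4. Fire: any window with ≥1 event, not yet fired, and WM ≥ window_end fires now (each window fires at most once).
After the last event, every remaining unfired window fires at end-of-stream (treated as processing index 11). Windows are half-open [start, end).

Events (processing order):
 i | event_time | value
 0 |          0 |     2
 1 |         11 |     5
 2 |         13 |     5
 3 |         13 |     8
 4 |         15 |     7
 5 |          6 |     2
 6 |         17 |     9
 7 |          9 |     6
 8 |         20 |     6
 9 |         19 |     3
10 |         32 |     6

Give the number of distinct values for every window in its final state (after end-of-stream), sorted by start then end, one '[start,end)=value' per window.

[0,6)=1 [6,12)=1 [12,18)=4 [18,24)=2 [30,36)=1

i=0 t=0 v=2: → [0,6); WM=-3
i=1 t=11 v=5: → [6,12); WM=8; [0,6) fires=1
i=2 t=13 v=5: → [12,18); WM=10
i=3 t=13 v=8: → [12,18); WM=10
i=4 t=15 v=7: → [12,18); WM=12; [6,12) fires=1
i=5 t=6 v=2: DROP (t<12-0); WM=12
i=6 t=17 v=9: → [12,18); WM=14
i=7 t=9 v=6: DROP (t<14-0); WM=14
i=8 t=20 v=6: → [18,24); WM=17
i=9 t=19 v=3: → [18,24); WM=17
i=10 t=32 v=6: → [30,36); WM=29; [12,18) fires=4 [18,24) fires=2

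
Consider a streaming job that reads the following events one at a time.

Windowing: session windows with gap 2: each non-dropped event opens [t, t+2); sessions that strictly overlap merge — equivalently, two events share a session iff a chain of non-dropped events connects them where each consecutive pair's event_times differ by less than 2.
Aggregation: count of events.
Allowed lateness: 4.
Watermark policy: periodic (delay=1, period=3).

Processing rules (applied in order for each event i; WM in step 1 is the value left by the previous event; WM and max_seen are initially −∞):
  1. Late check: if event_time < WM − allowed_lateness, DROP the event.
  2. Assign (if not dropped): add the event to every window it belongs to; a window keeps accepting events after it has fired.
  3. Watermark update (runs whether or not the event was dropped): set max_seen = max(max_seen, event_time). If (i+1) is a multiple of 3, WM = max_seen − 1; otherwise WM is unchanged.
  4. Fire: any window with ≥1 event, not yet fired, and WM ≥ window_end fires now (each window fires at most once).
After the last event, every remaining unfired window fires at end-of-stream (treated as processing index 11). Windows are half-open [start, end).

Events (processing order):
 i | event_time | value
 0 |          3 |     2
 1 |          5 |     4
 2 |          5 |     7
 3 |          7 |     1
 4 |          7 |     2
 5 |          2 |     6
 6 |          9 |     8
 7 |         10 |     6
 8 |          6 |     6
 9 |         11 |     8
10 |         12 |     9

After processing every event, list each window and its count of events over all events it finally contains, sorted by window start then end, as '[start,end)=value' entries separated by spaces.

i=0 t=3 v=2: → [3,5); WM=−∞
i=1 t=5 v=4: → [5,7); WM=−∞
i=2 t=5 v=7: → [5,7); WM=4
i=3 t=7 v=1: → [7,9); WM=4
i=4 t=7 v=2: → [7,9); WM=4
i=5 t=2 v=6: → [2,5); WM=6
i=6 t=9 v=8: → [9,11); WM=6
i=7 t=10 v=6: → [9,12); WM=6
i=8 t=6 v=6: → [5,9); WM=9
i=9 t=11 v=8: → [9,13); WM=9
i=10 t=12 v=9: → [9,14); WM=9

[2,5)=2 [5,9)=5 [9,14)=4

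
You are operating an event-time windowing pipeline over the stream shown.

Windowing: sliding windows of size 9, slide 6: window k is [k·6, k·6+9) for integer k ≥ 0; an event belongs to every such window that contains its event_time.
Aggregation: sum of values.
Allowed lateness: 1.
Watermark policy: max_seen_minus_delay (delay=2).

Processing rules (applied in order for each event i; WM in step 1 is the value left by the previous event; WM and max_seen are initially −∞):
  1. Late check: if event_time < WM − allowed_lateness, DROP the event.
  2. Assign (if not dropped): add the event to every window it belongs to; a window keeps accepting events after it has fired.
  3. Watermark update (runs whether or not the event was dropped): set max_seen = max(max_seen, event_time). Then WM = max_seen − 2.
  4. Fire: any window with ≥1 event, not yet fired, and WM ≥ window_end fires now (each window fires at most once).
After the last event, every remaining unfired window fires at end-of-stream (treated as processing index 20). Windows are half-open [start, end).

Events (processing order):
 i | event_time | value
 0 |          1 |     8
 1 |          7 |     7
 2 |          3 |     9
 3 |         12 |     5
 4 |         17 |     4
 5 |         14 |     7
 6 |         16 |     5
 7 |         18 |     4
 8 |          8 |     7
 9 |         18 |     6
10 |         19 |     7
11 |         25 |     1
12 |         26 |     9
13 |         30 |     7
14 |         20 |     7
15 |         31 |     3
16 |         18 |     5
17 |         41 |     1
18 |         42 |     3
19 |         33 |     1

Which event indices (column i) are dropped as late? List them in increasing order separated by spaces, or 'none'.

i=0 t=1 v=8: → [0,9); WM=-1
i=1 t=7 v=7: → [6,15),[0,9); WM=5
i=2 t=3 v=9: DROP (t<5-1); WM=5
i=3 t=12 v=5: → [12,21),[6,15); WM=10; [0,9) fires=15
i=4 t=17 v=4: → [12,21); WM=15; [6,15) fires=12
i=5 t=14 v=7: → [12,21),[6,15); WM=15
i=6 t=16 v=5: → [12,21); WM=15
i=7 t=18 v=4: → [18,27),[12,21); WM=16
i=8 t=8 v=7: DROP (t<16-1); WM=16
i=9 t=18 v=6: → [18,27),[12,21); WM=16
i=10 t=19 v=7: → [18,27),[12,21); WM=17
i=11 t=25 v=1: → [24,33),[18,27); WM=23; [12,21) fires=38
i=12 t=26 v=9: → [24,33),[18,27); WM=24
i=13 t=30 v=7: → [30,39),[24,33); WM=28; [18,27) fires=27
i=14 t=20 v=7: DROP (t<28-1); WM=28
i=15 t=31 v=3: → [30,39),[24,33); WM=29
i=16 t=18 v=5: DROP (t<29-1); WM=29
i=17 t=41 v=1: → [36,45); WM=39; [24,33) fires=20 [30,39) fires=10
i=18 t=42 v=3: → [42,51),[36,45); WM=40
i=19 t=33 v=1: DROP (t<40-1); WM=40

2 8 14 16 19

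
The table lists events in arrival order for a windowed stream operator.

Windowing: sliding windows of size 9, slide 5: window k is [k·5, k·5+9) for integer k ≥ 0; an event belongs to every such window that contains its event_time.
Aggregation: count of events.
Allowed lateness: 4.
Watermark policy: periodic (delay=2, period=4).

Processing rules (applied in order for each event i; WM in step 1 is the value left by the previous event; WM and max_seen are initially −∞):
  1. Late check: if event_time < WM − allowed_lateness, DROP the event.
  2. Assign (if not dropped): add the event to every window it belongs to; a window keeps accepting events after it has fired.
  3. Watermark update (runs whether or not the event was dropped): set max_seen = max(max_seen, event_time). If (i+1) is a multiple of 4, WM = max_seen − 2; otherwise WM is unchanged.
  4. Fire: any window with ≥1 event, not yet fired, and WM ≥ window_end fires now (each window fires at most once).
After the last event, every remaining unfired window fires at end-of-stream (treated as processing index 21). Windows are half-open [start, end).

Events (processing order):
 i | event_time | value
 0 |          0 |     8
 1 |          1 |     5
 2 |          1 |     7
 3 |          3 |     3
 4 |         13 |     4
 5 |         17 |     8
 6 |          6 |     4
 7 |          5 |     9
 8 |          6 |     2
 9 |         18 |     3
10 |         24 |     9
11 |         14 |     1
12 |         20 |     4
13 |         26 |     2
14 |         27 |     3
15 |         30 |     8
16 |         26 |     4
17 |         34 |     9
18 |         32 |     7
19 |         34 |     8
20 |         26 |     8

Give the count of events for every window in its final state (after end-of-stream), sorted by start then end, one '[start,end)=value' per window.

i=0 t=0 v=8: → [0,9); WM=−∞
i=1 t=1 v=5: → [0,9); WM=−∞
i=2 t=1 v=7: → [0,9); WM=−∞
i=3 t=3 v=3: → [0,9); WM=1
i=4 t=13 v=4: → [10,19),[5,14); WM=1
i=5 t=17 v=8: → [15,24),[10,19); WM=1
i=6 t=6 v=4: → [5,14),[0,9); WM=1
i=7 t=5 v=9: → [5,14),[0,9); WM=15; [0,9) fires=6 [5,14) fires=3
i=8 t=6 v=2: DROP (t<15-4); WM=15
i=9 t=18 v=3: → [15,24),[10,19); WM=15
i=10 t=24 v=9: → [20,29); WM=15
i=11 t=14 v=1: → [10,19); WM=22; [10,19) fires=4
i=12 t=20 v=4: → [20,29),[15,24); WM=22
i=13 t=26 v=2: → [25,34),[20,29); WM=22
i=14 t=27 v=3: → [25,34),[20,29); WM=22
i=15 t=30 v=8: → [30,39),[25,34); WM=28; [15,24) fires=3
i=16 t=26 v=4: → [25,34),[20,29); WM=28
i=17 t=34 v=9: → [30,39); WM=28
i=18 t=32 v=7: → [30,39),[25,34); WM=28
i=19 t=34 v=8: → [30,39); WM=32; [20,29) fires=5
i=20 t=26 v=8: DROP (t<32-4); WM=32

[0,9)=6 [5,14)=3 [10,19)=4 [15,24)=3 [20,29)=5 [25,34)=5 [30,39)=4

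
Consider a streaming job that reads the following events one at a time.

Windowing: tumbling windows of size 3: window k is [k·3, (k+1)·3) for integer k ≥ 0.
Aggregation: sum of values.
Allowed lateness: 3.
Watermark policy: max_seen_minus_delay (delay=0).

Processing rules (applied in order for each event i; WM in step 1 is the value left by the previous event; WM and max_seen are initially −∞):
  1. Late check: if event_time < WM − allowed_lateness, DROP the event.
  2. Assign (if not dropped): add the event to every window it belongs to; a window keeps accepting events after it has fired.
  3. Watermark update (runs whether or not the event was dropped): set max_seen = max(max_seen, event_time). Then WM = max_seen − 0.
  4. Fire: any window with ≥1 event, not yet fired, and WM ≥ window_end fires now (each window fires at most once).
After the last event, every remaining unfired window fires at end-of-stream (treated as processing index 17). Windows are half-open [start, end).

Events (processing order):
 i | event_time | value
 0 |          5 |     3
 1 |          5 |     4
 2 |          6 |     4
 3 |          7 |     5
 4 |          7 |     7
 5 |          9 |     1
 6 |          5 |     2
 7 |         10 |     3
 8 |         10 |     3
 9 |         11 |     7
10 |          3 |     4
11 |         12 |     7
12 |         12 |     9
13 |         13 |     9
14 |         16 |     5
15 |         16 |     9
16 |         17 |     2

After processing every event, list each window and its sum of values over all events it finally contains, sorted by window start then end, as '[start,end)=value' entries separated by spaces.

[3,6)=7 [6,9)=16 [9,12)=14 [12,15)=25 [15,18)=16

i=0 t=5 v=3: → [3,6); WM=5
i=1 t=5 v=4: → [3,6); WM=5
i=2 t=6 v=4: → [6,9); WM=6; [3,6) fires=7
i=3 t=7 v=5: → [6,9); WM=7
i=4 t=7 v=7: → [6,9); WM=7
i=5 t=9 v=1: → [9,12); WM=9; [6,9) fires=16
i=6 t=5 v=2: DROP (t<9-3); WM=9
i=7 t=10 v=3: → [9,12); WM=10
i=8 t=10 v=3: → [9,12); WM=10
i=9 t=11 v=7: → [9,12); WM=11
i=10 t=3 v=4: DROP (t<11-3); WM=11
i=11 t=12 v=7: → [12,15); WM=12; [9,12) fires=14
i=12 t=12 v=9: → [12,15); WM=12
i=13 t=13 v=9: → [12,15); WM=13
i=14 t=16 v=5: → [15,18); WM=16; [12,15) fires=25
i=15 t=16 v=9: → [15,18); WM=16
i=16 t=17 v=2: → [15,18); WM=17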